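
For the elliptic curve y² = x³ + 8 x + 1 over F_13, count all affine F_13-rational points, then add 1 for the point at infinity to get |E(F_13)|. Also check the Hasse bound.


Affine points = {(0, 1), (0, 12), (1, 6), (1, 7), (2, 5), (2, 8), (3, 0), (5, 6), (5, 7), (7, 6), (7, 7), (9, 3), (9, 10), (11, 4), (11, 9)}; affine count = 15; |E(F_13)| = 16.

Discriminant check: Δ ∝ 4a³ + 27b² = 4·8³ + 27·1² = 4·512 + 27·1 ≡ 8 (mod 13). Nonzero ⇒ E is nonsingular.
For each x ∈ F_13, compute rhs = x³ + 8·x + 1 mod 13, then count y ∈ F_13 with y² ≡ rhs.
  x = 0: rhs = 1, matching y values: 1, 12 (2 points).
  x = 1: rhs = 10, matching y values: 6, 7 (2 points).
  x = 2: rhs = 12, matching y values: 5, 8 (2 points).
  x = 3: rhs = 0, matching y values: 0 (1 points).
  x = 4: rhs = 6, matching y values: none (0 points).
  x = 5: rhs = 10, matching y values: 6, 7 (2 points).
  x = 6: rhs = 5, matching y values: none (0 points).
  x = 7: rhs = 10, matching y values: 6, 7 (2 points).
  x = 8: rhs = 5, matching y values: none (0 points).
  x = 9: rhs = 9, matching y values: 3, 10 (2 points).
  x = 10: rhs = 2, matching y values: none (0 points).
  x = 11: rhs = 3, matching y values: 4, 9 (2 points).
  x = 12: rhs = 5, matching y values: none (0 points).
Total affine count: 15.
Full point count |E(F_13)| = 15 + 1 = 16.
Hasse bound: |16 − (13+1)| = |2| = 2 ≤ 2√13 ≈ 7.2111 ✓.


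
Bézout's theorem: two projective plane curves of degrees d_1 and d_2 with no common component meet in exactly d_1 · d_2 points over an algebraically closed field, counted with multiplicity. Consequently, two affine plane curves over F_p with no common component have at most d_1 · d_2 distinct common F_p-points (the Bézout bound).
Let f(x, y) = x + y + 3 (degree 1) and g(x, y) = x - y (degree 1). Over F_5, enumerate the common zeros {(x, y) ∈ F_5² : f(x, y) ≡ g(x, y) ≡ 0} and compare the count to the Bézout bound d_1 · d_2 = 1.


Common zeros: {(1, 1)}; count = 1; Bézout bound = 1.

deg(f) = 1, deg(g) = 1, so Bézout bound = 1.
Scan x ∈ F_5. For each x, list the y ∈ F_5 with f(x, y) ≡ 0 and those with g(x, y) ≡ 0 (mod 5); the common zeros in that column are the intersection.
  x = 0: f ≡ 0 at y ∈ {2}; g ≡ 0 at y ∈ {0}; common: ∅.
  x = 1: f ≡ 0 at y ∈ {1}; g ≡ 0 at y ∈ {1}; common: {1}.
  x = 2: f ≡ 0 at y ∈ {0}; g ≡ 0 at y ∈ {2}; common: ∅.
  x = 3: f ≡ 0 at y ∈ {4}; g ≡ 0 at y ∈ {3}; common: ∅.
  x = 4: f ≡ 0 at y ∈ {3}; g ≡ 0 at y ∈ {4}; common: ∅.
Collecting: common zeros = {(1, 1)}, so the count is 1.
Comparison with the Bézout bound: 1 ≤ 1 = deg(f)·deg(g), as expected for curves with no common component (the bound is attained).


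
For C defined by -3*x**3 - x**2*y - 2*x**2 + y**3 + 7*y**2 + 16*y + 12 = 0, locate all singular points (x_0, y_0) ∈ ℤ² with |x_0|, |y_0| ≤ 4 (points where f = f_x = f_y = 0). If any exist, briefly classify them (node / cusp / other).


Singular points: {(0, -2)}; classification: cusp.

Compute partial derivatives:
  f_x = -9*x**2 - 2*x*y - 4*x.
  f_y = -x**2 + 3*y**2 + 14*y + 16.
Scan x_0 ∈ {−4, ..., 4}. For each x_0, f_y(x_0, y) is a polynomial in y; find its integer roots y ∈ {−4, ..., 4}, then test f_x and f at those candidates.
  x = -4: f_y(-4, y) = 3*y**2 + 14*y; vanishes at y ∈ {0}. (-4, 0): f_x = -128 ≠ 0.
  x = -3: f_y(-3, y) = 3*y**2 + 14*y + 7; no integer root y with |y| ≤ 4.
  x = -2: f_y(-2, y) = 3*y**2 + 14*y + 12; no integer root y with |y| ≤ 4.
  x = -1: f_y(-1, y) = 3*y**2 + 14*y + 15; vanishes at y ∈ {-3}. (-1, -3): f_x = -11 ≠ 0.
  x = 0: f_y(0, y) = 3*y**2 + 14*y + 16; vanishes at y ∈ {-2}. (0, -2): f_x = 0, f = 0 — SINGULAR.
  x = 1: f_y(1, y) = 3*y**2 + 14*y + 15; vanishes at y ∈ {-3}. (1, -3): f_x = -7 ≠ 0.
  x = 2: f_y(2, y) = 3*y**2 + 14*y + 12; no integer root y with |y| ≤ 4.
  x = 3: f_y(3, y) = 3*y**2 + 14*y + 7; no integer root y with |y| ≤ 4.
  x = 4: f_y(4, y) = 3*y**2 + 14*y; vanishes at y ∈ {0}. (4, 0): f_x = -160 ≠ 0.
Only singular point on the grid: (0, -2).
Classify: substitute x = 0 + u, y = -2 + v and expand: f = -3*u**3 - u**2*v + v**3 + v**2.
No constant or linear terms (consistent with a singular point). Quadratic part: v**2. Cubic part: -3*u**3 - u**2*v + v**3.
The quadratic part v**2 is a perfect square, so there is a single (double) tangent line v = 0, i.e. y = -2. Restricting the cubic part to that line (v = 0) leaves -3*u**3 ≠ 0, so f is not divisible by v and the branch is v² ≈ 3*u**3 to lowest order — this is a cusp.
Classification: cusp.


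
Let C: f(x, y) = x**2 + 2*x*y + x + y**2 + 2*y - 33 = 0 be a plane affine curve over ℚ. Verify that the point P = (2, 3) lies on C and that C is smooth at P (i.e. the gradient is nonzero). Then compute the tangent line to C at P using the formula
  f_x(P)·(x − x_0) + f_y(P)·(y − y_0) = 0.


Tangent line at P: 11*x + 12*y - 58 = 0.

Step 1: f(2, 3) = 0, so P lies on C.
Step 2: partial derivatives
  f_x(x, y) = 2*x + 2*y + 1, f_y(x, y) = 2*x + 2*y + 2.
  f_x(P) = 11, f_y(P) = 12 (gradient nonzero, so P is smooth).
Step 3: tangent line at P: 11·(x − 2) + 12·(y − 3) = 0.
Expanding: 11*x + 12*y - 58 = 0.


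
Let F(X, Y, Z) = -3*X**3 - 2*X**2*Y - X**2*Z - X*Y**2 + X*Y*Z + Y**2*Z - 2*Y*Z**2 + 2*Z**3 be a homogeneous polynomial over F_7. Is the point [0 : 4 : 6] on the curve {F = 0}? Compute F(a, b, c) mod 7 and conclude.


F(0,4,6) ≡ 2 (mod 7); P is NOT on the curve.

Evaluate F(0, 4, 6) term-by-term (mod 7).
  -3*X**3 ↦ -3·0·1·1 = 0
  -2*X**2*Y ↦ -2·0·4·1 = 0
  -X**2*Z ↦ -1·0·1·6 = 0
  -X*Y**2 ↦ -1·0·16·1 = 0
  X*Y*Z ↦ 1·0·4·6 = 0
  Y**2*Z ↦ 1·1·16·6 = 96
  -2*Y*Z**2 ↦ -2·1·4·36 = -288
  2*Z**3 ↦ 2·1·1·216 = 432
Sum: F(0, 4, 6) = (0) + (0) + (0) + (0) + (0) + (96) + (-288) + (432) = 240.
Reducing mod 7: 240 ≡ 2 (mod 7).
Since F(a, b, c) ≡ 2 ≠ 0 (mod 7), P does NOT lie on the curve.


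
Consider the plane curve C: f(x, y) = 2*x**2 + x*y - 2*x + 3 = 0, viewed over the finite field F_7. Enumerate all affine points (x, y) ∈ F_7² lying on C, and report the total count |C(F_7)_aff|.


Affine F_7-points: {(1, 4), (2, 0), (3, 2), (4, 2), (5, 4), (6, 0)}; count = 6.

For each of the 49 pairs (x, y) ∈ F_7², evaluate f(x, y) mod 7. Record the zeros.
  x = 0: [0↦3, 1↦3, 2↦3, 3↦3, 4↦3, 5↦3, 6↦3]  zeros at y ∈ ∅
  x = 1: [0↦3, 1↦4, 2↦5, 3↦6, 4↦0, 5↦1, 6↦2]  zeros at y ∈ {4}
  x = 2: [0↦0, 1↦2, 2↦4, 3↦6, 4↦1, 5↦3, 6↦5]  zeros at y ∈ {0}
  x = 3: [0↦1, 1↦4, 2↦0, 3↦3, 4↦6, 5↦2, 6↦5]  zeros at y ∈ {2}
  x = 4: [0↦6, 1↦3, 2↦0, 3↦4, 4↦1, 5↦5, 6↦2]  zeros at y ∈ {2}
  x = 5: [0↦1, 1↦6, 2↦4, 3↦2, 4↦0, 5↦5, 6↦3]  zeros at y ∈ {4}
  x = 6: [0↦0, 1↦6, 2↦5, 3↦4, 4↦3, 5↦2, 6↦1]  zeros at y ∈ {0}
Collecting zeros: affine points = {(1, 4), (2, 0), (3, 2), (4, 2), (5, 4), (6, 0)}.
Total count |C(F_7)_aff| = 6.


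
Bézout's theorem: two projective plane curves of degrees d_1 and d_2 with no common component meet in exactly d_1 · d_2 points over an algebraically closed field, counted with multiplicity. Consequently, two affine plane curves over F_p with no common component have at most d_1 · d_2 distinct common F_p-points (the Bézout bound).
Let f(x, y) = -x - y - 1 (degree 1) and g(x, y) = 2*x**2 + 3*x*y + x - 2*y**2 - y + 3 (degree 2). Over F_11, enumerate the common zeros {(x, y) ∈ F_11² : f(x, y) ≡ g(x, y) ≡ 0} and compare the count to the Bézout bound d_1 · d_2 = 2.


Common zeros: {(4, 6), (9, 1)}; count = 2; Bézout bound = 2.

deg(f) = 1, deg(g) = 2, so Bézout bound = 2.
Scan x ∈ F_11. For each x, list the y ∈ F_11 with f(x, y) ≡ 0 and those with g(x, y) ≡ 0 (mod 11); the common zeros in that column are the intersection.
  x = 0: f ≡ 0 at y ∈ {10}; g ≡ 0 at y ∈ {1, 4}; common: ∅.
  x = 1: f ≡ 0 at y ∈ {9}; g ≡ 0 at y ∈ ∅; common: ∅.
  x = 2: f ≡ 0 at y ∈ {8}; g ≡ 0 at y ∈ ∅; common: ∅.
  x = 3: f ≡ 0 at y ∈ {7}; g ≡ 0 at y ∈ {6, 9}; common: ∅.
  x = 4: f ≡ 0 at y ∈ {6}; g ≡ 0 at y ∈ {5, 6}; common: {6}.
  x = 5: f ≡ 0 at y ∈ {5}; g ≡ 0 at y ∈ {9}; common: ∅.
  x = 6: f ≡ 0 at y ∈ {4}; g ≡ 0 at y ∈ ∅; common: ∅.
  x = 7: f ≡ 0 at y ∈ {3}; g ≡ 0 at y ∈ ∅; common: ∅.
  x = 8: f ≡ 0 at y ∈ {2}; g ≡ 0 at y ∈ ∅; common: ∅.
  x = 9: f ≡ 0 at y ∈ {1}; g ≡ 0 at y ∈ {1}; common: {1}.
  x = 10: f ≡ 0 at y ∈ {0}; g ≡ 0 at y ∈ {4, 5}; common: ∅.
Collecting: common zeros = {(4, 6), (9, 1)}, so the count is 2.
Comparison with the Bézout bound: 2 ≤ 2 = deg(f)·deg(g), as expected for curves with no common component (the bound is attained).


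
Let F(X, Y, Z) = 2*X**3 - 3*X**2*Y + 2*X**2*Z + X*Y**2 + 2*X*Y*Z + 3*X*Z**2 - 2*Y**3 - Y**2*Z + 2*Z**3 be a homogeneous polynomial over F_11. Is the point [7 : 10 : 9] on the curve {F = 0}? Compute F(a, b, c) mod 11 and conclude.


F(7,10,9) ≡ 7 (mod 11); P is NOT on the curve.

Evaluate F(7, 10, 9) term-by-term (mod 11).
  2*X**3 ↦ 2·343·1·1 = 686
  -3*X**2*Y ↦ -3·49·10·1 = -1470
  2*X**2*Z ↦ 2·49·1·9 = 882
  X*Y**2 ↦ 1·7·100·1 = 700
  2*X*Y*Z ↦ 2·7·10·9 = 1260
  3*X*Z**2 ↦ 3·7·1·81 = 1701
  -2*Y**3 ↦ -2·1·1000·1 = -2000
  -Y**2*Z ↦ -1·1·100·9 = -900
  2*Z**3 ↦ 2·1·1·729 = 1458
Sum: F(7, 10, 9) = (686) + (-1470) + (882) + (700) + (1260) + (1701) + (-2000) + (-900) + (1458) = 2317.
Reducing mod 11: 2317 ≡ 7 (mod 11).
Since F(a, b, c) ≡ 7 ≠ 0 (mod 11), P does NOT lie on the curve.


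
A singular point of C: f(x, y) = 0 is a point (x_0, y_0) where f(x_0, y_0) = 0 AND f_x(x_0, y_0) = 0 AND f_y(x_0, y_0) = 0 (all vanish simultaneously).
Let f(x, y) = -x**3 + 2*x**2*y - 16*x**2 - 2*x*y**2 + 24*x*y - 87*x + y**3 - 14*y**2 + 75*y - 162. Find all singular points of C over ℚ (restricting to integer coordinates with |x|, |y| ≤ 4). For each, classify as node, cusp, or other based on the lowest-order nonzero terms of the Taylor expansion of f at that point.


Singular points: {(-3, 3)}; classification: node.

Compute partial derivatives:
  f_x = -3*x**2 + 4*x*y - 32*x - 2*y**2 + 24*y - 87.
  f_y = 2*x**2 - 4*x*y + 24*x + 3*y**2 - 28*y + 75.
Scan x_0 ∈ {−4, ..., 4}. For each x_0, f_y(x_0, y) is a polynomial in y; find its integer roots y ∈ {−4, ..., 4}, then test f_x and f at those candidates.
  x = -4: f_y(-4, y) = 3*y**2 - 12*y + 11; no integer root y with |y| ≤ 4.
  x = -3: f_y(-3, y) = 3*y**2 - 16*y + 21; vanishes at y ∈ {3}. (-3, 3): f_x = 0, f = 0 — SINGULAR.
  x = -2: f_y(-2, y) = 3*y**2 - 20*y + 35; no integer root y with |y| ≤ 4.
  x = -1: f_y(-1, y) = 3*y**2 - 24*y + 53; no integer root y with |y| ≤ 4.
  x = 0: f_y(0, y) = 3*y**2 - 28*y + 75; no integer root y with |y| ≤ 4.
  x = 1: f_y(1, y) = 3*y**2 - 32*y + 101; no integer root y with |y| ≤ 4.
  x = 2: f_y(2, y) = 3*y**2 - 36*y + 131; no integer root y with |y| ≤ 4.
  x = 3: f_y(3, y) = 3*y**2 - 40*y + 165; no integer root y with |y| ≤ 4.
  x = 4: f_y(4, y) = 3*y**2 - 44*y + 203; no integer root y with |y| ≤ 4.
Only singular point on the grid: (-3, 3).
Classify: substitute x = -3 + u, y = 3 + v and expand: f = -u**3 + 2*u**2*v - u**2 - 2*u*v**2 + v**3 + v**2.
No constant or linear terms (consistent with a singular point). Quadratic part: -u**2 + v**2. Cubic part: -u**3 + 2*u**2*v - 2*u*v**2 + v**3.
The quadratic part v**2 - u**2 = (v − u)(v + u) splits into two distinct linear factors, so there are two distinct tangent lines y − 3 = ±(x − -3) — this is a node (ordinary double point).
Classification: node.


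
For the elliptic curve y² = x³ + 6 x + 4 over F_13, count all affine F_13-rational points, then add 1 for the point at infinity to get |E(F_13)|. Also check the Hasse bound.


Affine points = {(0, 2), (0, 11), (3, 6), (3, 7), (4, 1), (4, 12), (5, 4), (5, 9), (6, 3), (6, 10), (7, 5), (7, 8), (11, 6), (11, 7), (12, 6), (12, 7)}; affine count = 16; |E(F_13)| = 17.

Discriminant check: Δ ∝ 4a³ + 27b² = 4·6³ + 27·4² = 4·216 + 27·16 ≡ 9 (mod 13). Nonzero ⇒ E is nonsingular.
For each x ∈ F_13, compute rhs = x³ + 6·x + 4 mod 13, then count y ∈ F_13 with y² ≡ rhs.
  x = 0: rhs = 4, matching y values: 2, 11 (2 points).
  x = 1: rhs = 11, matching y values: none (0 points).
  x = 2: rhs = 11, matching y values: none (0 points).
  x = 3: rhs = 10, matching y values: 6, 7 (2 points).
  x = 4: rhs = 1, matching y values: 1, 12 (2 points).
  x = 5: rhs = 3, matching y values: 4, 9 (2 points).
  x = 6: rhs = 9, matching y values: 3, 10 (2 points).
  x = 7: rhs = 12, matching y values: 5, 8 (2 points).
  x = 8: rhs = 5, matching y values: none (0 points).
  x = 9: rhs = 7, matching y values: none (0 points).
  x = 10: rhs = 11, matching y values: none (0 points).
  x = 11: rhs = 10, matching y values: 6, 7 (2 points).
  x = 12: rhs = 10, matching y values: 6, 7 (2 points).
Total affine count: 16.
Full point count |E(F_13)| = 16 + 1 = 17.
Hasse bound: |17 − (13+1)| = |3| = 3 ≤ 2√13 ≈ 7.2111 ✓.


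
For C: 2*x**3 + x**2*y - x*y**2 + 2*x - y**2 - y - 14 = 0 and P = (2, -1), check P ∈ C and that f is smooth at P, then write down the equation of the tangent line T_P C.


Tangent line at P: 21*x + 9*y - 33 = 0.

Step 1: f(2, -1) = 0, so P lies on C.
Step 2: partial derivatives
  f_x(x, y) = 6*x**2 + 2*x*y - y**2 + 2, f_y(x, y) = x**2 - 2*x*y - 2*y - 1.
  f_x(P) = 21, f_y(P) = 9 (gradient nonzero, so P is smooth).
Step 3: tangent line at P: 21·(x − 2) + 9·(y − -1) = 0.
Expanding: 21*x + 9*y - 33 = 0.


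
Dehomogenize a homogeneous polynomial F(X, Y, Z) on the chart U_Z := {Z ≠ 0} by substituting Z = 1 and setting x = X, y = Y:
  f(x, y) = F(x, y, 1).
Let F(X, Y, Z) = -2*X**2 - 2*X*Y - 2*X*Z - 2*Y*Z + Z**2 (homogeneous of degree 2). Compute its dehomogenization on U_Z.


f(x, y) = -2*x**2 - 2*x*y - 2*x - 2*y + 1

On U_Z we set Z = 1. Each monomial c·X^i·Y^j·Z^k in F becomes c·x^i·y^j·1^k = c·x^i·y^j.
Substituting Z = 1: F(X, Y, 1) = -2*x**2 - 2*x*y - 2*x - 2*y + 1.
Note: deg(f) ≤ deg(F) = 2; strict inequality happens when F is divisible by Z (lost terms).


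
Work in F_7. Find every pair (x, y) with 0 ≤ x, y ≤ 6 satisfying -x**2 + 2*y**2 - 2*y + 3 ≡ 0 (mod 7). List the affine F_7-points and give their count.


Affine F_7-points: {(0, 2), (0, 6), (1, 3), (1, 5), (6, 3), (6, 5)}; count = 6.

For each of the 49 pairs (x, y) ∈ F_7², evaluate f(x, y) mod 7. Record the zeros.
  x = 0: [0↦3, 1↦3, 2↦0, 3↦1, 4↦6, 5↦1, 6↦0]  zeros at y ∈ {2, 6}
  x = 1: [0↦2, 1↦2, 2↦6, 3↦0, 4↦5, 5↦0, 6↦6]  zeros at y ∈ {3, 5}
  x = 2: [0↦6, 1↦6, 2↦3, 3↦4, 4↦2, 5↦4, 6↦3]  zeros at y ∈ ∅
  x = 3: [0↦1, 1↦1, 2↦5, 3↦6, 4↦4, 5↦6, 6↦5]  zeros at y ∈ ∅
  x = 4: [0↦1, 1↦1, 2↦5, 3↦6, 4↦4, 5↦6, 6↦5]  zeros at y ∈ ∅
  x = 5: [0↦6, 1↦6, 2↦3, 3↦4, 4↦2, 5↦4, 6↦3]  zeros at y ∈ ∅
  x = 6: [0↦2, 1↦2, 2↦6, 3↦0, 4↦5, 5↦0, 6↦6]  zeros at y ∈ {3, 5}
Collecting zeros: affine points = {(0, 2), (0, 6), (1, 3), (1, 5), (6, 3), (6, 5)}.
Total count |C(F_7)_aff| = 6.


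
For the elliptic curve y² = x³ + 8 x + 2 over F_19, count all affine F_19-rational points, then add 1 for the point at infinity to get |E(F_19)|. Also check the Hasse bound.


Affine points = {(1, 7), (1, 12), (2, 8), (2, 11), (6, 0), (9, 9), (9, 10), (13, 2), (13, 17), (15, 1), (15, 18), (17, 4), (17, 15)}; affine count = 13; |E(F_19)| = 14.

Discriminant check: Δ ∝ 4a³ + 27b² = 4·8³ + 27·2² = 4·512 + 27·4 ≡ 9 (mod 19). Nonzero ⇒ E is nonsingular.
For each x ∈ F_19, compute rhs = x³ + 8·x + 2 mod 19, then count y ∈ F_19 with y² ≡ rhs.
  x = 0: rhs = 2, matching y values: none (0 points).
  x = 1: rhs = 11, matching y values: 7, 12 (2 points).
  x = 2: rhs = 7, matching y values: 8, 11 (2 points).
  x = 3: rhs = 15, matching y values: none (0 points).
  x = 4: rhs = 3, matching y values: none (0 points).
  x = 5: rhs = 15, matching y values: none (0 points).
  x = 6: rhs = 0, matching y values: 0 (1 points).
  x = 7: rhs = 2, matching y values: none (0 points).
  x = 8: rhs = 8, matching y values: none (0 points).
  x = 9: rhs = 5, matching y values: 9, 10 (2 points).
  x = 10: rhs = 18, matching y values: none (0 points).
  x = 11: rhs = 15, matching y values: none (0 points).
  x = 12: rhs = 2, matching y values: none (0 points).
  x = 13: rhs = 4, matching y values: 2, 17 (2 points).
  x = 14: rhs = 8, matching y values: none (0 points).
  x = 15: rhs = 1, matching y values: 1, 18 (2 points).
  x = 16: rhs = 8, matching y values: none (0 points).
  x = 17: rhs = 16, matching y values: 4, 15 (2 points).
  x = 18: rhs = 12, matching y values: none (0 points).
Total affine count: 13.
Full point count |E(F_19)| = 13 + 1 = 14.
Hasse bound: |14 − (19+1)| = |-6| = 6 ≤ 2√19 ≈ 8.7178 ✓.


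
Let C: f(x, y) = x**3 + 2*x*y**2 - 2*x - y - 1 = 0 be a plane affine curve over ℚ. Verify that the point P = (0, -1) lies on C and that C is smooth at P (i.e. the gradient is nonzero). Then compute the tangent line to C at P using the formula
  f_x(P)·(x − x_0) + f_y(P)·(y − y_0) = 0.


Tangent line at P: -y - 1 = 0.

Step 1: f(0, -1) = 0, so P lies on C.
Step 2: partial derivatives
  f_x(x, y) = 3*x**2 + 2*y**2 - 2, f_y(x, y) = 4*x*y - 1.
  f_x(P) = 0, f_y(P) = -1 (gradient nonzero, so P is smooth).
Step 3: tangent line at P: 0·(x − 0) + -1·(y − -1) = 0.
Expanding: -y - 1 = 0.


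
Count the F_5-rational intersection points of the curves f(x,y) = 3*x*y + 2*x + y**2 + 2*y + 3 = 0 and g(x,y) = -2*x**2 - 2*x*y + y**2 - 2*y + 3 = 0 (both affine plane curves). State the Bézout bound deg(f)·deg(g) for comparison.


Common zeros: ∅; count = 0; Bézout bound = 4.

deg(f) = 2, deg(g) = 2, so Bézout bound = 4.
Scan x ∈ F_5. For each x, list the y ∈ F_5 with f(x, y) ≡ 0 and those with g(x, y) ≡ 0 (mod 5); the common zeros in that column are the intersection.
  x = 0: f ≡ 0 at y ∈ ∅; g ≡ 0 at y ∈ ∅; common: ∅.
  x = 1: f ≡ 0 at y ∈ {0}; g ≡ 0 at y ∈ ∅; common: ∅.
  x = 2: f ≡ 0 at y ∈ {3, 4}; g ≡ 0 at y ∈ {0, 1}; common: ∅.
  x = 3: f ≡ 0 at y ∈ {2}; g ≡ 0 at y ∈ {0, 3}; common: ∅.
  x = 4: f ≡ 0 at y ∈ ∅; g ≡ 0 at y ∈ {2, 3}; common: ∅.
Collecting: common zeros = ∅, so the count is 0.
Comparison with the Bézout bound: 0 ≤ 4 = deg(f)·deg(g), as expected for curves with no common component (the affine F_5-count falls short of the bound because intersections may lie at infinity, over extension fields, or carry multiplicity).


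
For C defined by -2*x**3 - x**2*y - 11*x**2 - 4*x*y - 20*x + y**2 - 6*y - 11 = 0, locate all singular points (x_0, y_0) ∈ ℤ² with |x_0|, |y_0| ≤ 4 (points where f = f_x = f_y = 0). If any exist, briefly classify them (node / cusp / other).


Singular points: {(-2, 1)}; classification: cusp.

Compute partial derivatives:
  f_x = -6*x**2 - 2*x*y - 22*x - 4*y - 20.
  f_y = -x**2 - 4*x + 2*y - 6.
Scan x_0 ∈ {−4, ..., 4}. For each x_0, f_y(x_0, y) is a polynomial in y; find its integer roots y ∈ {−4, ..., 4}, then test f_x and f at those candidates.
  x = -4: f_y(-4, y) = 2*y - 6; vanishes at y ∈ {3}. (-4, 3): f_x = -16 ≠ 0.
  x = -3: f_y(-3, y) = 2*y - 3; no integer root y with |y| ≤ 4.
  x = -2: f_y(-2, y) = 2*y - 2; vanishes at y ∈ {1}. (-2, 1): f_x = 0, f = 0 — SINGULAR.
  x = -1: f_y(-1, y) = 2*y - 3; no integer root y with |y| ≤ 4.
  x = 0: f_y(0, y) = 2*y - 6; vanishes at y ∈ {3}. (0, 3): f_x = -32 ≠ 0.
  x = 1: f_y(1, y) = 2*y - 11; no integer root y with |y| ≤ 4.
  x = 2: f_y(2, y) = 2*y - 18; no integer root y with |y| ≤ 4.
  x = 3: f_y(3, y) = 2*y - 27; no integer root y with |y| ≤ 4.
  x = 4: f_y(4, y) = 2*y - 38; no integer root y with |y| ≤ 4.
Only singular point on the grid: (-2, 1).
Classify: substitute x = -2 + u, y = 1 + v and expand: f = -2*u**3 - u**2*v + v**2.
No constant or linear terms (consistent with a singular point). Quadratic part: v**2. Cubic part: -2*u**3 - u**2*v.
The quadratic part v**2 is a perfect square, so there is a single (double) tangent line v = 0, i.e. y = 1. Restricting the cubic part to that line (v = 0) leaves -2*u**3 ≠ 0, so f is not divisible by v and the branch is v² ≈ 2*u**3 to lowest order — this is a cusp.
Classification: cusp.


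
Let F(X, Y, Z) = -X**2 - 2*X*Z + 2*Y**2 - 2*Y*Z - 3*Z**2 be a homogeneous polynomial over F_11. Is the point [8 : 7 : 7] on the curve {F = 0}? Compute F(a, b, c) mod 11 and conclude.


F(8,7,7) ≡ 7 (mod 11); P is NOT on the curve.

Evaluate F(8, 7, 7) term-by-term (mod 11).
  -X**2 ↦ -1·64·1·1 = -64
  -2*X*Z ↦ -2·8·1·7 = -112
  2*Y**2 ↦ 2·1·49·1 = 98
  -2*Y*Z ↦ -2·1·7·7 = -98
  -3*Z**2 ↦ -3·1·1·49 = -147
Sum: F(8, 7, 7) = (-64) + (-112) + (98) + (-98) + (-147) = -323.
Reducing mod 11: -323 ≡ 7 (mod 11).
Since F(a, b, c) ≡ 7 ≠ 0 (mod 11), P does NOT lie on the curve.


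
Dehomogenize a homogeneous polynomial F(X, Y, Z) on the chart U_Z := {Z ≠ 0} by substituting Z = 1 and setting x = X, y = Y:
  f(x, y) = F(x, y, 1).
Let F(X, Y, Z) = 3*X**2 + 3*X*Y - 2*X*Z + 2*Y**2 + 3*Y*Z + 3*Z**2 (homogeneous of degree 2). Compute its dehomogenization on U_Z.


f(x, y) = 3*x**2 + 3*x*y - 2*x + 2*y**2 + 3*y + 3

On U_Z we set Z = 1. Each monomial c·X^i·Y^j·Z^k in F becomes c·x^i·y^j·1^k = c·x^i·y^j.
Substituting Z = 1: F(X, Y, 1) = 3*x**2 + 3*x*y - 2*x + 2*y**2 + 3*y + 3.
Note: deg(f) ≤ deg(F) = 2; strict inequality happens when F is divisible by Z (lost terms).


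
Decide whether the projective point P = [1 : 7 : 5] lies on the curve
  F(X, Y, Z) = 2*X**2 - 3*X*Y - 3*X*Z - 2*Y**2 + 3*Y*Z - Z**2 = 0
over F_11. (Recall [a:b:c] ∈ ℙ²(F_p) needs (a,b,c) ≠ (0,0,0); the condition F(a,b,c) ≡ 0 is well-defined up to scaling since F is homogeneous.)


F(1,7,5) ≡ 3 (mod 11); P is NOT on the curve.

Evaluate F(1, 7, 5) term-by-term (mod 11).
  2*X**2 ↦ 2·1·1·1 = 2
  -3*X*Y ↦ -3·1·7·1 = -21
  -3*X*Z ↦ -3·1·1·5 = -15
  -2*Y**2 ↦ -2·1·49·1 = -98
  3*Y*Z ↦ 3·1·7·5 = 105
  -Z**2 ↦ -1·1·1·25 = -25
Sum: F(1, 7, 5) = (2) + (-21) + (-15) + (-98) + (105) + (-25) = -52.
Reducing mod 11: -52 ≡ 3 (mod 11).
Since F(a, b, c) ≡ 3 ≠ 0 (mod 11), P does NOT lie on the curve.


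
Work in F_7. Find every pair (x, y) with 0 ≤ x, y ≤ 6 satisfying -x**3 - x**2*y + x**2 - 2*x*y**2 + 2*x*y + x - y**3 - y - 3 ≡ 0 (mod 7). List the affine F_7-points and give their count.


Affine F_7-points: {(0, 5), (1, 4), (2, 6), (4, 2), (5, 0), (5, 5), (5, 6)}; count = 7.

For each of the 49 pairs (x, y) ∈ F_7², evaluate f(x, y) mod 7. Record the zeros.
  x = 0: [0↦4, 1↦2, 2↦1, 3↦2, 4↦6, 5↦0, 6↦6]  zeros at y ∈ {5}
  x = 1: [0↦5, 1↦2, 2↦3, 3↦2, 4↦0, 5↦5, 6↦4]  zeros at y ∈ {4}
  x = 2: [0↦2, 1↦3, 2↦4, 3↦6, 4↦3, 5↦3, 6↦0]  zeros at y ∈ {6}
  x = 3: [0↦3, 1↦6, 2↦5, 3↦1, 4↦2, 5↦2, 6↦2]  zeros at y ∈ ∅
  x = 4: [0↦2, 1↦5, 2↦0, 3↦2, 4↦5, 5↦3, 6↦4]  zeros at y ∈ {2}
  x = 5: [0↦0, 1↦1, 2↦4, 3↦3, 4↦6, 5↦0, 6↦0]  zeros at y ∈ {0, 5, 6}
  x = 6: [0↦5, 1↦2, 2↦4, 3↦5, 4↦6, 5↦1, 6↦5]  zeros at y ∈ ∅
Collecting zeros: affine points = {(0, 5), (1, 4), (2, 6), (4, 2), (5, 0), (5, 5), (5, 6)}.
Total count |C(F_7)_aff| = 7.


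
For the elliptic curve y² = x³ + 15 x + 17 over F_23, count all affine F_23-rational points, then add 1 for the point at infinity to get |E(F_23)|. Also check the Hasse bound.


Affine points = {(2, 3), (2, 20), (4, 7), (4, 16), (6, 1), (6, 22), (11, 8), (11, 15), (12, 4), (12, 19), (14, 2), (14, 21), (15, 11), (15, 12), (16, 11), (16, 12), (18, 1), (18, 22), (19, 10), (19, 13), (21, 5), (21, 18), (22, 1), (22, 22)}; affine count = 24; |E(F_23)| = 25.

Discriminant check: Δ ∝ 4a³ + 27b² = 4·15³ + 27·17² = 4·3375 + 27·289 ≡ 5 (mod 23). Nonzero ⇒ E is nonsingular.
For each x ∈ F_23, compute rhs = x³ + 15·x + 17 mod 23, then count y ∈ F_23 with y² ≡ rhs.
  x = 0: rhs = 17, matching y values: none (0 points).
  x = 1: rhs = 10, matching y values: none (0 points).
  x = 2: rhs = 9, matching y values: 3, 20 (2 points).
  x = 3: rhs = 20, matching y values: none (0 points).
  x = 4: rhs = 3, matching y values: 7, 16 (2 points).
  x = 5: rhs = 10, matching y values: none (0 points).
  x = 6: rhs = 1, matching y values: 1, 22 (2 points).
  x = 7: rhs = 5, matching y values: none (0 points).
  x = 8: rhs = 5, matching y values: none (0 points).
  x = 9: rhs = 7, matching y values: none (0 points).
  x = 10: rhs = 17, matching y values: none (0 points).
  x = 11: rhs = 18, matching y values: 8, 15 (2 points).
  x = 12: rhs = 16, matching y values: 4, 19 (2 points).
  x = 13: rhs = 17, matching y values: none (0 points).
  x = 14: rhs = 4, matching y values: 2, 21 (2 points).
  x = 15: rhs = 6, matching y values: 11, 12 (2 points).
  x = 16: rhs = 6, matching y values: 11, 12 (2 points).
  x = 17: rhs = 10, matching y values: none (0 points).
  x = 18: rhs = 1, matching y values: 1, 22 (2 points).
  x = 19: rhs = 8, matching y values: 10, 13 (2 points).
  x = 20: rhs = 14, matching y values: none (0 points).
  x = 21: rhs = 2, matching y values: 5, 18 (2 points).
  x = 22: rhs = 1, matching y values: 1, 22 (2 points).
Total affine count: 24.
Full point count |E(F_23)| = 24 + 1 = 25.
Hasse bound: |25 − (23+1)| = |1| = 1 ≤ 2√23 ≈ 9.5917 ✓.


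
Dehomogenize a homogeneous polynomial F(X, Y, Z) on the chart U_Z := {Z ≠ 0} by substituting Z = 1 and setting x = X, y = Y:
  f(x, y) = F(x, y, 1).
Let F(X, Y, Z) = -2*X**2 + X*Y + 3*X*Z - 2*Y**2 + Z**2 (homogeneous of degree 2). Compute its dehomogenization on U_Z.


f(x, y) = -2*x**2 + x*y + 3*x - 2*y**2 + 1

On U_Z we set Z = 1. Each monomial c·X^i·Y^j·Z^k in F becomes c·x^i·y^j·1^k = c·x^i·y^j.
Substituting Z = 1: F(X, Y, 1) = -2*x**2 + x*y + 3*x - 2*y**2 + 1.
Note: deg(f) ≤ deg(F) = 2; strict inequality happens when F is divisible by Z (lost terms).


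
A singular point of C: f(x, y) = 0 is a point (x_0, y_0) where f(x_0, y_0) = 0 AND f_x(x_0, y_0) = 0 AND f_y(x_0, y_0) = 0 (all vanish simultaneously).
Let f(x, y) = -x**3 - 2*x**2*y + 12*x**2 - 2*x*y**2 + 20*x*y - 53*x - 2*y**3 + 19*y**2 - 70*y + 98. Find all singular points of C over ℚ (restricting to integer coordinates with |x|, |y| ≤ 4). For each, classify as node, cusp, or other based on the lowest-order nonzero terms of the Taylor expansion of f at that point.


Singular points: {(3, 2)}; classification: node.

Compute partial derivatives:
  f_x = -3*x**2 - 4*x*y + 24*x - 2*y**2 + 20*y - 53.
  f_y = -2*x**2 - 4*x*y + 20*x - 6*y**2 + 38*y - 70.
Scan x_0 ∈ {−4, ..., 4}. For each x_0, f_y(x_0, y) is a polynomial in y; find its integer roots y ∈ {−4, ..., 4}, then test f_x and f at those candidates.
  x = -4: f_y(-4, y) = -6*y**2 + 54*y - 182; no integer root y with |y| ≤ 4.
  x = -3: f_y(-3, y) = -6*y**2 + 50*y - 148; no integer root y with |y| ≤ 4.
  x = -2: f_y(-2, y) = -6*y**2 + 46*y - 118; no integer root y with |y| ≤ 4.
  x = -1: f_y(-1, y) = -6*y**2 + 42*y - 92; no integer root y with |y| ≤ 4.
  x = 0: f_y(0, y) = -6*y**2 + 38*y - 70; no integer root y with |y| ≤ 4.
  x = 1: f_y(1, y) = -6*y**2 + 34*y - 52; no integer root y with |y| ≤ 4.
  x = 2: f_y(2, y) = -6*y**2 + 30*y - 38; no integer root y with |y| ≤ 4.
  x = 3: f_y(3, y) = -6*y**2 + 26*y - 28; vanishes at y ∈ {2}. (3, 2): f_x = 0, f = 0 — SINGULAR.
  x = 4: f_y(4, y) = -6*y**2 + 22*y - 22; no integer root y with |y| ≤ 4.
Only singular point on the grid: (3, 2).
Classify: substitute x = 3 + u, y = 2 + v and expand: f = -u**3 - 2*u**2*v - u**2 - 2*u*v**2 - 2*v**3 + v**2.
No constant or linear terms (consistent with a singular point). Quadratic part: -u**2 + v**2. Cubic part: -u**3 - 2*u**2*v - 2*u*v**2 - 2*v**3.
The quadratic part v**2 - u**2 = (v − u)(v + u) splits into two distinct linear factors, so there are two distinct tangent lines y − 2 = ±(x − 3) — this is a node (ordinary double point).
Classification: node.


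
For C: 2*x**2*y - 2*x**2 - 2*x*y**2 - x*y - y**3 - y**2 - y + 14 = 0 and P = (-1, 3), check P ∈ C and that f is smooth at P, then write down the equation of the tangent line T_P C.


Tangent line at P: -29*x - 19*y + 28 = 0.

Step 1: f(-1, 3) = 0, so P lies on C.
Step 2: partial derivatives
  f_x(x, y) = 4*x*y - 4*x - 2*y**2 - y, f_y(x, y) = 2*x**2 - 4*x*y - x - 3*y**2 - 2*y - 1.
  f_x(P) = -29, f_y(P) = -19 (gradient nonzero, so P is smooth).
Step 3: tangent line at P: -29·(x − -1) + -19·(y − 3) = 0.
Expanding: -29*x - 19*y + 28 = 0.


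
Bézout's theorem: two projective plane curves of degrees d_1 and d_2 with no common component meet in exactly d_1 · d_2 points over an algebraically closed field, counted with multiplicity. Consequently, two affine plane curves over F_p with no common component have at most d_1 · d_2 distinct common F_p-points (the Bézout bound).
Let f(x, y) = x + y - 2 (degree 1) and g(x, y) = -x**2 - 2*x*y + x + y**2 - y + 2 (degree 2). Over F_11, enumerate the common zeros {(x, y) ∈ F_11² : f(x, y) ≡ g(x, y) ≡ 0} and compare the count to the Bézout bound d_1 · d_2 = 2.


Common zeros: {(1, 1), (2, 0)}; count = 2; Bézout bound = 2.

deg(f) = 1, deg(g) = 2, so Bézout bound = 2.
Scan x ∈ F_11. For each x, list the y ∈ F_11 with f(x, y) ≡ 0 and those with g(x, y) ≡ 0 (mod 11); the common zeros in that column are the intersection.
  x = 0: f ≡ 0 at y ∈ {2}; g ≡ 0 at y ∈ {5, 7}; common: ∅.
  x = 1: f ≡ 0 at y ∈ {1}; g ≡ 0 at y ∈ {1, 2}; common: {1}.
  x = 2: f ≡ 0 at y ∈ {0}; g ≡ 0 at y ∈ {0, 5}; common: {0}.
  x = 3: f ≡ 0 at y ∈ {10}; g ≡ 0 at y ∈ ∅; common: ∅.
  x = 4: f ≡ 0 at y ∈ {9}; g ≡ 0 at y ∈ {10}; common: ∅.
  x = 5: f ≡ 0 at y ∈ {8}; g ≡ 0 at y ∈ ∅; common: ∅.
  x = 6: f ≡ 0 at y ∈ {7}; g ≡ 0 at y ∈ ∅; common: ∅.
  x = 7: f ≡ 0 at y ∈ {6}; g ≡ 0 at y ∈ {2}; common: ∅.
  x = 8: f ≡ 0 at y ∈ {5}; g ≡ 0 at y ∈ ∅; common: ∅.
  x = 9: f ≡ 0 at y ∈ {4}; g ≡ 0 at y ∈ {1, 7}; common: ∅.
  x = 10: f ≡ 0 at y ∈ {3}; g ≡ 0 at y ∈ {0, 10}; common: ∅.
Collecting: common zeros = {(1, 1), (2, 0)}, so the count is 2.
Comparison with the Bézout bound: 2 ≤ 2 = deg(f)·deg(g), as expected for curves with no common component (the bound is attained).


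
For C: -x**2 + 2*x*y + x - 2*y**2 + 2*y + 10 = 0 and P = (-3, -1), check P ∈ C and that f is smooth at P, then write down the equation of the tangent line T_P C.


Tangent line at P: 5*x + 15 = 0.

Step 1: f(-3, -1) = 0, so P lies on C.
Step 2: partial derivatives
  f_x(x, y) = -2*x + 2*y + 1, f_y(x, y) = 2*x - 4*y + 2.
  f_x(P) = 5, f_y(P) = 0 (gradient nonzero, so P is smooth).
Step 3: tangent line at P: 5·(x − -3) + 0·(y − -1) = 0.
Expanding: 5*x + 15 = 0.


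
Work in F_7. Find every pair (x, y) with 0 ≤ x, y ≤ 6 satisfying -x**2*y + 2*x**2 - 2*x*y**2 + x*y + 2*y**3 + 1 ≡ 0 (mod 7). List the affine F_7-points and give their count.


Affine F_7-points: {(1, 5), (2, 3), (4, 2), (4, 3), (4, 6), (5, 5)}; count = 6.

For each of the 49 pairs (x, y) ∈ F_7², evaluate f(x, y) mod 7. Record the zeros.
  x = 0: [0↦1, 1↦3, 2↦3, 3↦6, 4↦3, 5↦6, 6↦6]  zeros at y ∈ ∅
  x = 1: [0↦3, 1↦3, 2↦4, 3↦4, 4↦1, 5↦0, 6↦6]  zeros at y ∈ {5}
  x = 2: [0↦2, 1↦5, 2↦5, 3↦0, 4↦2, 5↦2, 6↦5]  zeros at y ∈ {3}
  x = 3: [0↦5, 1↦2, 2↦6, 3↦1, 4↦6, 5↦5, 6↦3]  zeros at y ∈ ∅
  x = 4: [0↦5, 1↦1, 2↦0, 3↦0, 4↦6, 5↦2, 6↦0]  zeros at y ∈ {2, 3, 6}
  x = 5: [0↦2, 1↦2, 2↦1, 3↦4, 4↦2, 5↦0, 6↦3]  zeros at y ∈ {5}
  x = 6: [0↦3, 1↦5, 2↦2, 3↦6, 4↦1, 5↦6, 6↦5]  zeros at y ∈ ∅
Collecting zeros: affine points = {(1, 5), (2, 3), (4, 2), (4, 3), (4, 6), (5, 5)}.
Total count |C(F_7)_aff| = 6.


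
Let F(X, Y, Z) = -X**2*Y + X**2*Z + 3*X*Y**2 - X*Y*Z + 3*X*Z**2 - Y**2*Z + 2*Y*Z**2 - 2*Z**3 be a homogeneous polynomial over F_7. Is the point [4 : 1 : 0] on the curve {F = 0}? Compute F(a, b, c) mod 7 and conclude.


F(4,1,0) ≡ 3 (mod 7); P is NOT on the curve.

Evaluate F(4, 1, 0) term-by-term (mod 7).
  -X**2*Y ↦ -1·16·1·1 = -16
  X**2*Z ↦ 1·16·1·0 = 0
  3*X*Y**2 ↦ 3·4·1·1 = 12
  -X*Y*Z ↦ -1·4·1·0 = 0
  3*X*Z**2 ↦ 3·4·1·0 = 0
  -Y**2*Z ↦ -1·1·1·0 = 0
  2*Y*Z**2 ↦ 2·1·1·0 = 0
  -2*Z**3 ↦ -2·1·1·0 = 0
Sum: F(4, 1, 0) = (-16) + (0) + (12) + (0) + (0) + (0) + (0) + (0) = -4.
Reducing mod 7: -4 ≡ 3 (mod 7).
Since F(a, b, c) ≡ 3 ≠ 0 (mod 7), P does NOT lie on the curve.


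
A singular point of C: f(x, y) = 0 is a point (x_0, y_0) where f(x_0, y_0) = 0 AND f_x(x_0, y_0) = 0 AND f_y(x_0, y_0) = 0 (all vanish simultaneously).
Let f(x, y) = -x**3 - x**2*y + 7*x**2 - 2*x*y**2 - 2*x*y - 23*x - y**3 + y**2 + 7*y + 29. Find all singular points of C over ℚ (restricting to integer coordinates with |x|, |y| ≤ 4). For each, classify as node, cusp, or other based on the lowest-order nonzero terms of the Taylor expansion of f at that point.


Singular points: {(3, -2)}; classification: cusp.

Compute partial derivatives:
  f_x = -3*x**2 - 2*x*y + 14*x - 2*y**2 - 2*y - 23.
  f_y = -x**2 - 4*x*y - 2*x - 3*y**2 + 2*y + 7.
Scan x_0 ∈ {−4, ..., 4}. For each x_0, f_y(x_0, y) is a polynomial in y; find its integer roots y ∈ {−4, ..., 4}, then test f_x and f at those candidates.
  x = -4: f_y(-4, y) = -3*y**2 + 18*y - 1; no integer root y with |y| ≤ 4.
  x = -3: f_y(-3, y) = -3*y**2 + 14*y + 4; no integer root y with |y| ≤ 4.
  x = -2: f_y(-2, y) = -3*y**2 + 10*y + 7; no integer root y with |y| ≤ 4.
  x = -1: f_y(-1, y) = -3*y**2 + 6*y + 8; no integer root y with |y| ≤ 4.
  x = 0: f_y(0, y) = -3*y**2 + 2*y + 7; no integer root y with |y| ≤ 4.
  x = 1: f_y(1, y) = -3*y**2 - 2*y + 4; no integer root y with |y| ≤ 4.
  x = 2: f_y(2, y) = -3*y**2 - 6*y - 1; no integer root y with |y| ≤ 4.
  x = 3: f_y(3, y) = -3*y**2 - 10*y - 8; vanishes at y ∈ {-2}. (3, -2): f_x = 0, f = 0 — SINGULAR.
  x = 4: f_y(4, y) = -3*y**2 - 14*y - 17; no integer root y with |y| ≤ 4.
Only singular point on the grid: (3, -2).
Classify: substitute x = 3 + u, y = -2 + v and expand: f = -u**3 - u**2*v - 2*u*v**2 - v**3 + v**2.
No constant or linear terms (consistent with a singular point). Quadratic part: v**2. Cubic part: -u**3 - u**2*v - 2*u*v**2 - v**3.
The quadratic part v**2 is a perfect square, so there is a single (double) tangent line v = 0, i.e. y = -2. Restricting the cubic part to that line (v = 0) leaves -u**3 ≠ 0, so f is not divisible by v and the branch is v² ≈ u**3 to lowest order — this is a cusp.
Classification: cusp.


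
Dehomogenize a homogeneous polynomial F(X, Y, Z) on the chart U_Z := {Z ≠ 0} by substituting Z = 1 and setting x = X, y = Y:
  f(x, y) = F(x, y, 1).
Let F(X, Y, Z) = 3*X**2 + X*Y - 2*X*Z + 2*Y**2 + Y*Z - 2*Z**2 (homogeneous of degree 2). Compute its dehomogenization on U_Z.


f(x, y) = 3*x**2 + x*y - 2*x + 2*y**2 + y - 2

On U_Z we set Z = 1. Each monomial c·X^i·Y^j·Z^k in F becomes c·x^i·y^j·1^k = c·x^i·y^j.
Substituting Z = 1: F(X, Y, 1) = 3*x**2 + x*y - 2*x + 2*y**2 + y - 2.
Note: deg(f) ≤ deg(F) = 2; strict inequality happens when F is divisible by Z (lost terms).


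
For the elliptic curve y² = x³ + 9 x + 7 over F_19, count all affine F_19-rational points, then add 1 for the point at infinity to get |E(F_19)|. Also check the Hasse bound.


Affine points = {(0, 8), (0, 11), (1, 6), (1, 13), (3, 2), (3, 17), (5, 5), (5, 14), (6, 7), (6, 12), (9, 0), (12, 0), (17, 0), (18, 4), (18, 15)}; affine count = 15; |E(F_19)| = 16.

Discriminant check: Δ ∝ 4a³ + 27b² = 4·9³ + 27·7² = 4·729 + 27·49 ≡ 2 (mod 19). Nonzero ⇒ E is nonsingular.
For each x ∈ F_19, compute rhs = x³ + 9·x + 7 mod 19, then count y ∈ F_19 with y² ≡ rhs.
  x = 0: rhs = 7, matching y values: 8, 11 (2 points).
  x = 1: rhs = 17, matching y values: 6, 13 (2 points).
  x = 2: rhs = 14, matching y values: none (0 points).
  x = 3: rhs = 4, matching y values: 2, 17 (2 points).
  x = 4: rhs = 12, matching y values: none (0 points).
  x = 5: rhs = 6, matching y values: 5, 14 (2 points).
  x = 6: rhs = 11, matching y values: 7, 12 (2 points).
  x = 7: rhs = 14, matching y values: none (0 points).
  x = 8: rhs = 2, matching y values: none (0 points).
  x = 9: rhs = 0, matching y values: 0 (1 points).
  x = 10: rhs = 14, matching y values: none (0 points).
  x = 11: rhs = 12, matching y values: none (0 points).
  x = 12: rhs = 0, matching y values: 0 (1 points).
  x = 13: rhs = 3, matching y values: none (0 points).
  x = 14: rhs = 8, matching y values: none (0 points).
  x = 15: rhs = 2, matching y values: none (0 points).
  x = 16: rhs = 10, matching y values: none (0 points).
  x = 17: rhs = 0, matching y values: 0 (1 points).
  x = 18: rhs = 16, matching y values: 4, 15 (2 points).
Total affine count: 15.
Full point count |E(F_19)| = 15 + 1 = 16.
Hasse bound: |16 − (19+1)| = |-4| = 4 ≤ 2√19 ≈ 8.7178 ✓.


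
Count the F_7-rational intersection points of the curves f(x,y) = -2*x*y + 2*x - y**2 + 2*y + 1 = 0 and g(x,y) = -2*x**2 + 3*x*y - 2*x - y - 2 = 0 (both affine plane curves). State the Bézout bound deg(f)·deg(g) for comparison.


Common zeros: {(0, 5)}; count = 1; Bézout bound = 4.

deg(f) = 2, deg(g) = 2, so Bézout bound = 4.
Scan x ∈ F_7. For each x, list the y ∈ F_7 with f(x, y) ≡ 0 and those with g(x, y) ≡ 0 (mod 7); the common zeros in that column are the intersection.
  x = 0: f ≡ 0 at y ∈ {4, 5}; g ≡ 0 at y ∈ {5}; common: {5}.
  x = 1: f ≡ 0 at y ∈ ∅; g ≡ 0 at y ∈ {3}; common: ∅.
  x = 2: f ≡ 0 at y ∈ ∅; g ≡ 0 at y ∈ {0}; common: ∅.
  x = 3: f ≡ 0 at y ∈ {0, 3}; g ≡ 0 at y ∈ {5}; common: ∅.
  x = 4: f ≡ 0 at y ∈ {2, 6}; g ≡ 0 at y ∈ {0}; common: ∅.
  x = 5: f ≡ 0 at y ∈ ∅; g ≡ 0 at y ∈ ∅; common: ∅.
  x = 6: f ≡ 0 at y ∈ ∅; g ≡ 0 at y ∈ {3}; common: ∅.
Collecting: common zeros = {(0, 5)}, so the count is 1.
Comparison with the Bézout bound: 1 ≤ 4 = deg(f)·deg(g), as expected for curves with no common component (the affine F_7-count falls short of the bound because intersections may lie at infinity, over extension fields, or carry multiplicity).


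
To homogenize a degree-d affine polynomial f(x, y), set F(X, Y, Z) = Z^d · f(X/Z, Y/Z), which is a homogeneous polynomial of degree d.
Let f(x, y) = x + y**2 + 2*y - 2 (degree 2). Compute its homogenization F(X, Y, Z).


F(X, Y, Z) = X*Z + Y**2 + 2*Y*Z - 2*Z**2

deg(f) = 2.
Substitute x = X/Z, y = Y/Z into f, then multiply by Z^2.
  monomial 1·x^1·y^0 ↦ 1·X^1·Y^0·Z^1.
  monomial 1·x^0·y^2 ↦ 1·X^0·Y^2·Z^0.
  monomial 2·x^0·y^1 ↦ 2·X^0·Y^1·Z^1.
  monomial -2·x^0·y^0 ↦ -2·X^0·Y^0·Z^2.
Collecting: F(X, Y, Z) = X*Z + Y**2 + 2*Y*Z - 2*Z**2.


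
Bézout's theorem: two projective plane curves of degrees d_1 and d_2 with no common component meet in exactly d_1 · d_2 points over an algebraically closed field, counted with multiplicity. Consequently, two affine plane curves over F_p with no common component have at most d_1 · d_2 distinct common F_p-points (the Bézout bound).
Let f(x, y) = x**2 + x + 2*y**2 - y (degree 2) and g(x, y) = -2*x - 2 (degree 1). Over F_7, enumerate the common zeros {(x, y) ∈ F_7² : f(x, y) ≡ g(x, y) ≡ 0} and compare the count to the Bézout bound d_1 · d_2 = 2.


Common zeros: {(6, 0), (6, 4)}; count = 2; Bézout bound = 2.

deg(f) = 2, deg(g) = 1, so Bézout bound = 2.
Scan x ∈ F_7. For each x, list the y ∈ F_7 with f(x, y) ≡ 0 and those with g(x, y) ≡ 0 (mod 7); the common zeros in that column are the intersection.
  x = 0: f ≡ 0 at y ∈ {0, 4}; g ≡ 0 at y ∈ ∅; common: ∅.
  x = 1: f ≡ 0 at y ∈ ∅; g ≡ 0 at y ∈ ∅; common: ∅.
  x = 2: f ≡ 0 at y ∈ {1, 3}; g ≡ 0 at y ∈ ∅; common: ∅.
  x = 3: f ≡ 0 at y ∈ ∅; g ≡ 0 at y ∈ ∅; common: ∅.
  x = 4: f ≡ 0 at y ∈ {1, 3}; g ≡ 0 at y ∈ ∅; common: ∅.
  x = 5: f ≡ 0 at y ∈ ∅; g ≡ 0 at y ∈ ∅; common: ∅.
  x = 6: f ≡ 0 at y ∈ {0, 4}; g ≡ 0 at y ∈ {0, 1, 2, 3, 4, 5, 6}; common: {0, 4}.
Collecting: common zeros = {(6, 0), (6, 4)}, so the count is 2.
Comparison with the Bézout bound: 2 ≤ 2 = deg(f)·deg(g), as expected for curves with no common component (the bound is attained).
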